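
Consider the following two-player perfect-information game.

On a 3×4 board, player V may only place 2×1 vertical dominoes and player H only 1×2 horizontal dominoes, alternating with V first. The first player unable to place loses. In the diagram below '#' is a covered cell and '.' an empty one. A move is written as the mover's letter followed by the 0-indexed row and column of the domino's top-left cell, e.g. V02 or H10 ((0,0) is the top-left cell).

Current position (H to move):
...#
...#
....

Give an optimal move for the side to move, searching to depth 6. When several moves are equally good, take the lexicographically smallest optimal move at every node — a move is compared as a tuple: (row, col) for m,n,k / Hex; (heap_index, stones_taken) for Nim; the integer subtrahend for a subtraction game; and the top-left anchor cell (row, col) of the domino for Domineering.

H's best at [...#/...#/....]: H10

[...#/...#/....] H move#1: H00:-1/##.#/...#/...., H01:-1/.###/...#/...., H10:+1/...#/##.#/....*, H11:+1/...#/.###/...., H20:-1/...#/...#/##.., H21:-1/...#/...#/.##., H22:-1/...#/...#/..##
[...#/##.#/....] V move#2: V02:-1/..##/####/....*, V12:-1/...#/####/..#.
[..##/####/....] H move#3: H00:+1/####/####/....*, H20:+1/..##/####/##.., H21:+1/..##/####/.##., H22:+1/..##/####/..##
[####/####/....] end (terminal -1, V#4); searched ...#/...#/.... to 6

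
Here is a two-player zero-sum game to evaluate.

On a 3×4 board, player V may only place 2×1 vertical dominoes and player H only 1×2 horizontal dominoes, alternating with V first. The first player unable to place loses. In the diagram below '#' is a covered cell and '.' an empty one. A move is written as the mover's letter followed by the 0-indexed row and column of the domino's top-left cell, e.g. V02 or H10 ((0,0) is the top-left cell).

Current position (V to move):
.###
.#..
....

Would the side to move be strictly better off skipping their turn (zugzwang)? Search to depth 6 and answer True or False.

zugzwang(.###/.#../...., V) = False

p1 V@[.###/.#../....]: V00[####/##../....]-1 V10[.###/##../#...]-1 V12[.###/.##./..#.]+1* V13[.###/.#.#/...#]+1
p2 H@[.###/.##./..#.]: H20[.###/.##./###.]-1*
p3 V@[.###/.##./###.]: V00[####/###./###.]+1* V13[.###/.###/####]+1
p4 H@[####/###./###.] terminal -1; root [.###/.#../....] d6
if V skipped the turn, H would face:
~ p1 H@[.###/.#../....]: H12[.###/.###/....]+1* H20[.###/.#../##..]-1 H21[.###/.#../.##.]-1 H22[.###/.#../..##]+1
~ p2 V@[.###/.###/....]: V00[####/####/....]-1* V10[.###/####/#...]-1
~ p3 H@[####/####/....]: H20[####/####/##..]+1* H21[####/####/.##.]+1 H22[####/####/..##]+1
~ p4 V@[####/####/##..] terminal -1; root [.###/.#../....] d6
compare (V): move=+1 vs pass=-1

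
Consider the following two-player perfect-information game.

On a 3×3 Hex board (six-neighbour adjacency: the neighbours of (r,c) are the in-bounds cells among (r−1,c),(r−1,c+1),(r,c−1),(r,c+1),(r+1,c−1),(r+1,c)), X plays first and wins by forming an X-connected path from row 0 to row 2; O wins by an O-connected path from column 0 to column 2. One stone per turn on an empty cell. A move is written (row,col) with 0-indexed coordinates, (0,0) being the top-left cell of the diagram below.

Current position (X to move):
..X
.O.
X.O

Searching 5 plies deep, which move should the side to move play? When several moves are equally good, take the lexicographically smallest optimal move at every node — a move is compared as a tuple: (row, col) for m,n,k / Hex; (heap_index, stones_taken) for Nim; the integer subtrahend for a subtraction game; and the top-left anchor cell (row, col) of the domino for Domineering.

X's best at [..X/.O./X.O]: (1,0)

ply 1, X at ..X/.O./X.O | (0,0)=-1→X.X/.O./X.O; (0,1)=-1→.XX/.O./X.O; (1,0)=+1→..X/XO./X.O*; (1,2)=+1→..X/.OX/X.O; (2,1)=+1→..X/.O./XXO
ply 2, O at ..X/XO./X.O | (0,0)=-1→O.X/XO./X.O*; (0,1)=-1→.OX/XO./X.O; (1,2)=-1→..X/XOO/X.O; (2,1)=-1→..X/XO./XOO
ply 3, X at O.X/XO./X.O | (0,1)=+1→OXX/XO./X.O*; (1,2)=+1→O.X/XOX/X.O; (2,1)=+1→O.X/XO./XXO
ply 4: OXX/XO./X.O is terminal -1 (O); from ..X/.O./X.O depth 5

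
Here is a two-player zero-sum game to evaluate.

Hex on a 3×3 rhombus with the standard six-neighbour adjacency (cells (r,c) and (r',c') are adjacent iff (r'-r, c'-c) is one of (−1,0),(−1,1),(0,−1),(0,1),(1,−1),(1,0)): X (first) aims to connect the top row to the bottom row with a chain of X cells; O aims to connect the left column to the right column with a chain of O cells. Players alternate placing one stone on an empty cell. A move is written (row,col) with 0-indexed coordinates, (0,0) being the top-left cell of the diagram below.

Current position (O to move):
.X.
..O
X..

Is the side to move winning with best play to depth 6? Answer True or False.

ply 1, O at .X./..O/X.. | (0,0)=-1→OX./..O/X..*; (0,2)=-1→.XO/..O/X..; (1,0)=-1→.X./O.O/X..; (1,1)=-1→.X./.OO/X..; (2,1)=-1→.X./..O/XO.; (2,2)=-1→.X./..O/X.O
ply 2, X at OX./..O/X.. | (0,2)=+1→OXX/..O/X..*; (1,0)=+1→OX./X.O/X..; (1,1)=+1→OX./.XO/X..; (2,1)=+1→OX./..O/XX.; (2,2)=+1→OX./..O/X.X
ply 3, O at OXX/..O/X.. | (1,0)=-1→OXX/O.O/X..*; (1,1)=-1→OXX/.OO/X..; (2,1)=-1→OXX/..O/XO.; (2,2)=-1→OXX/..O/X.O
ply 4, X at OXX/O.O/X.. | (1,1)=+1→OXX/OXO/X..*; (2,1)=-1→OXX/O.O/XX.; (2,2)=-1→OXX/O.O/X.X
ply 5: OXX/OXO/X.. is terminal -1 (O); from .X./..O/X.. depth 6

O winning at [.X./..O/X..]: False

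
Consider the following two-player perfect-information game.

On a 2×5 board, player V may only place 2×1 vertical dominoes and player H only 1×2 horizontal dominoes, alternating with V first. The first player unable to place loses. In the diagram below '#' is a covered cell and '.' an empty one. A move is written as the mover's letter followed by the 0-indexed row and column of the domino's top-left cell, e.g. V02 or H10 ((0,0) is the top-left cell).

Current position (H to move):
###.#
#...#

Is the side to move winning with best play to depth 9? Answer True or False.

H winning at [###.#/#...#]: True

p1 H@[###.#/#...#]: H11[###.#/###.#]-1 H12[###.#/#.###]+1*
p2 V@[###.#/#.###] terminal -1; root [###.#/#...#] d9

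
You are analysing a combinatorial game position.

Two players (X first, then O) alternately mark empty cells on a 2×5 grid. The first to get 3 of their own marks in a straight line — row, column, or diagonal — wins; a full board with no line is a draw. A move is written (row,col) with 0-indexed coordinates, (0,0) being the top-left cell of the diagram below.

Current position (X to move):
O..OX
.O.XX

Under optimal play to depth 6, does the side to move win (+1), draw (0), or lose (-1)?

ply 1, X at O..OX/.O.XX | (0,1)=+0→OX.OX/.O.XX; (0,2)=+0→O.XOX/.O.XX; (1,0)=+0→O..OX/XO.XX; (1,2)=+1→O..OX/.OXXX*
ply 2: O..OX/.OXXX is terminal -1 (O); from O..OX/.O.XX depth 6

value(O..OX/.O.XX, X) = +1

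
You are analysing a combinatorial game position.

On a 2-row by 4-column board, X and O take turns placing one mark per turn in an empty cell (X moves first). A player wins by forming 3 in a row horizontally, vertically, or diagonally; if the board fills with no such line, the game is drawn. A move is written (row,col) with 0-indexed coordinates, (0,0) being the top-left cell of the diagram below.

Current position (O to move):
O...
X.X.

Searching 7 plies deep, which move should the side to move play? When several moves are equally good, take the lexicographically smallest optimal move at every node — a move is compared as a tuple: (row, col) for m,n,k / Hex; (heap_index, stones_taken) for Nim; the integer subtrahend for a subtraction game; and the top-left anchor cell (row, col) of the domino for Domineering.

O's best at [O.../X.X.]: (1,1)

p1 O@[O.../X.X.]: (0,1)[OO../X.X.]-1 (0,2)[O.O./X.X.]-1 (0,3)[O..O/X.X.]-1 (1,1)[O.../XOX.]+0* (1,3)[O.../X.XO]-1
p2 X@[O.../XOX.]: (0,1)[OX../XOX.]+0* (0,2)[O.X./XOX.]+0 (0,3)[O..X/XOX.]+0 (1,3)[O.../XOXX]+0
p3 O@[OX../XOX.]: (0,2)[OXO./XOX.]+0* (0,3)[OX.O/XOX.]+0 (1,3)[OX../XOXO]+0
p4 X@[OXO./XOX.]: (0,3)[OXOX/XOX.]+0* (1,3)[OXO./XOXX]+0
p5 O@[OXOX/XOX.]: (1,3)[OXOX/XOXO]+0*
p6 X@[OXOX/XOXO] terminal +0; root [O.../X.X.] d7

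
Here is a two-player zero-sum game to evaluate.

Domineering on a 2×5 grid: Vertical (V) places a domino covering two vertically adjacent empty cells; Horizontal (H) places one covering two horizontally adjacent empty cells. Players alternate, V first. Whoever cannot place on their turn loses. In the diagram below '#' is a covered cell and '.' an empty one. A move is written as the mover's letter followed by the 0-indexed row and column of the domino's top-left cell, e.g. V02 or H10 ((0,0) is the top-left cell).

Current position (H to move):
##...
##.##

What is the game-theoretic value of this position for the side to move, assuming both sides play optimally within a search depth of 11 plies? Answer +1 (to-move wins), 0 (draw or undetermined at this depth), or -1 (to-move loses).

p1 H@[##.../##.##]: H02[####./##.##]+1* H03[##.##/##.##]-1
p2 V@[####./##.##] terminal -1; root [##.../##.##] d11

value(##.../##.##, H) = +1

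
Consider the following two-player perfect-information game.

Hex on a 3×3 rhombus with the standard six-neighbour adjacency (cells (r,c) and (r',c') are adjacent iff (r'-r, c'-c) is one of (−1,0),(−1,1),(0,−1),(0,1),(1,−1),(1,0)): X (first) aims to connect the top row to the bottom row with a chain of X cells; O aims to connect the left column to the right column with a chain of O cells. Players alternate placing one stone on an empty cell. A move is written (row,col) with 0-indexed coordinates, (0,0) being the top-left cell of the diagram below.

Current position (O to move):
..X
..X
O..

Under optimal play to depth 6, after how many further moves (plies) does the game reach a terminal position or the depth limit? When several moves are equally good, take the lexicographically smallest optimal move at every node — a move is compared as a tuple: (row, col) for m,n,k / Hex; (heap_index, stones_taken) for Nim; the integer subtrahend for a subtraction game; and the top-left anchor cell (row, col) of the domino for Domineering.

ply 1, O at ..X/..X/O.. | (0,0)=-1→O.X/..X/O..*; (0,1)=-1→.OX/..X/O..; (1,0)=-1→..X/O.X/O..; (1,1)=-1→..X/.OX/O..; (2,1)=-1→..X/..X/OO.; (2,2)=-1→..X/..X/O.O
ply 2, X at O.X/..X/O.. | (0,1)=+1→OXX/..X/O..*; (1,0)=+1→O.X/X.X/O..; (1,1)=+1→O.X/.XX/O..; (2,1)=+1→O.X/..X/OX.; (2,2)=+1→O.X/..X/O.X
ply 3, O at OXX/..X/O.. | (1,0)=-1→OXX/O.X/O..*; (1,1)=-1→OXX/.OX/O..; (2,1)=-1→OXX/..X/OO.; (2,2)=-1→OXX/..X/O.O
ply 4, X at OXX/O.X/O.. | (1,1)=+1→OXX/OXX/O..*; (2,1)=+1→OXX/O.X/OX.; (2,2)=+1→OXX/O.X/O.X
ply 5, O at OXX/OXX/O.. | (2,1)=-1→OXX/OXX/OO.*; (2,2)=-1→OXX/OXX/O.O
ply 6, X at OXX/OXX/OO. | (2,2)=+1→OXX/OXX/OOX*
ply 7: OXX/OXX/OOX is terminal -1 (O); from ..X/..X/O.. depth 6

PV length from [..X/..X/O..]: 6 plies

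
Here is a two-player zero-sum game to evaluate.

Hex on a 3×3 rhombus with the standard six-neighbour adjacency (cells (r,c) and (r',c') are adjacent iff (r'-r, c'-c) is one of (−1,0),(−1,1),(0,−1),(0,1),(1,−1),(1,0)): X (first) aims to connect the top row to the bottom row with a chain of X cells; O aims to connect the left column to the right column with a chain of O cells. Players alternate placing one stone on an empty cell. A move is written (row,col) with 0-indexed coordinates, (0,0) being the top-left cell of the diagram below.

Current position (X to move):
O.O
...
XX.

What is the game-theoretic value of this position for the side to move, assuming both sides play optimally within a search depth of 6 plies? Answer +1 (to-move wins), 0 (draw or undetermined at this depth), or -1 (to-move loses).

ply 1, X at O.O/.../XX. | (0,1)=+1→OXO/.../XX.*; (1,0)=-1→O.O/X../XX.; (1,1)=-1→O.O/.X./XX.; (1,2)=-1→O.O/..X/XX.; (2,2)=-1→O.O/.../XXX
ply 2, O at OXO/.../XX. | (1,0)=-1→OXO/O../XX.*; (1,1)=-1→OXO/.O./XX.; (1,2)=-1→OXO/..O/XX.; (2,2)=-1→OXO/.../XXO
ply 3, X at OXO/O../XX. | (1,1)=+1→OXO/OX./XX.*; (1,2)=-1→OXO/O.X/XX.; (2,2)=-1→OXO/O../XXX
ply 4: OXO/OX./XX. is terminal -1 (O); from O.O/.../XX. depth 6

value(O.O/.../XX., X) = +1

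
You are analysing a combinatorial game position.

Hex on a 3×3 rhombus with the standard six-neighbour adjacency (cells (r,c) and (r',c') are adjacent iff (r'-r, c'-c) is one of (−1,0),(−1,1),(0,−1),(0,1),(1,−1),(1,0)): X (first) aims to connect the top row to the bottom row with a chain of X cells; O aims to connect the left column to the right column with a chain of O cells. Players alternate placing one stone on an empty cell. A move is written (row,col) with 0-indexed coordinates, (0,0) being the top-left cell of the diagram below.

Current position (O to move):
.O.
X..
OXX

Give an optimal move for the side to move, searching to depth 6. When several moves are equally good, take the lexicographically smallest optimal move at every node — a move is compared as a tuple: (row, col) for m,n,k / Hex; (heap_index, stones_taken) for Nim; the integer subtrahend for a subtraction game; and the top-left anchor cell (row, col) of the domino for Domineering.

O's best at [.O./X../OXX]: (0,2)

p1 O@[.O./X../OXX]: (0,0)[OO./X../OXX]-1 (0,2)[.OO/X../OXX]+1* (1,1)[.O./XO./OXX]+1 (1,2)[.O./X.O/OXX]-1
p2 X@[.OO/X../OXX]: (0,0)[XOO/X../OXX]-1* (1,1)[.OO/XX./OXX]-1 (1,2)[.OO/X.X/OXX]-1
p3 O@[XOO/X../OXX]: (1,1)[XOO/XO./OXX]+1* (1,2)[XOO/X.O/OXX]-1
p4 X@[XOO/XO./OXX] terminal -1; root [.O./X../OXX] d6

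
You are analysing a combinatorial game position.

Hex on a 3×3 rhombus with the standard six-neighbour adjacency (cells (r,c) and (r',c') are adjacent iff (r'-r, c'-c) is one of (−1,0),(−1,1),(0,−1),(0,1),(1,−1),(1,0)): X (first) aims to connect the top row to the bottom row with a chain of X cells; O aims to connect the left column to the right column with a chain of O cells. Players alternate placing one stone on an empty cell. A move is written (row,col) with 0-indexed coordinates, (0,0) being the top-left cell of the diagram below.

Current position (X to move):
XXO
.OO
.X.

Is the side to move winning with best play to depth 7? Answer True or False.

ply 1, X at XXO/.OO/.X. | (1,0)=-1→XXO/XOO/.X.*; (2,0)=-1→XXO/.OO/XX.; (2,2)=-1→XXO/.OO/.XX
ply 2, O at XXO/XOO/.X. | (2,0)=+1→XXO/XOO/OX.*; (2,2)=-1→XXO/XOO/.XO
ply 3: XXO/XOO/OX. is terminal -1 (X); from XXO/.OO/.X. depth 7

X winning at [XXO/.OO/.X.]: False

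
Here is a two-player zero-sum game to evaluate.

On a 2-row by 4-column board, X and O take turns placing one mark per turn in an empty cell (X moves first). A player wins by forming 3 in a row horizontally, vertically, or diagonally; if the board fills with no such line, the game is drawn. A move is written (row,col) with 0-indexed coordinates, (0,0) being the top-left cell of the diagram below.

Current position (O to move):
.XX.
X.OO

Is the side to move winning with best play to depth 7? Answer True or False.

O winning at [.XX./X.OO]: True

ply 1, O at .XX./X.OO | (0,0)=-1→OXX./X.OO; (0,3)=-1→.XXO/X.OO; (1,1)=+1→.XX./XOOO*
ply 2: .XX./XOOO is terminal -1 (X); from .XX./X.OO depth 7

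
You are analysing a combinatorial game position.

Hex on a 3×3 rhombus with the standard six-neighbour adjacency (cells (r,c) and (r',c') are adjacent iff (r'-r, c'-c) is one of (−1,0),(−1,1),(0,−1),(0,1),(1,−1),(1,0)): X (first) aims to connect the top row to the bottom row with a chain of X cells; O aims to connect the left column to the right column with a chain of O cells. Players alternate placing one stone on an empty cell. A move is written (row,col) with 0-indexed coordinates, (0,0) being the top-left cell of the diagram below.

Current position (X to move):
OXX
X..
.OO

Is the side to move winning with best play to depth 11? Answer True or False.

X winning at [OXX/X../.OO]: True

[OXX/X../.OO] X move#1: (1,1):-1/OXX/XX./.OO, (1,2):-1/OXX/X.X/.OO, (2,0):+1/OXX/X../XOO*
[OXX/X../XOO] end (terminal -1, O#2); searched OXX/X../.OO to 11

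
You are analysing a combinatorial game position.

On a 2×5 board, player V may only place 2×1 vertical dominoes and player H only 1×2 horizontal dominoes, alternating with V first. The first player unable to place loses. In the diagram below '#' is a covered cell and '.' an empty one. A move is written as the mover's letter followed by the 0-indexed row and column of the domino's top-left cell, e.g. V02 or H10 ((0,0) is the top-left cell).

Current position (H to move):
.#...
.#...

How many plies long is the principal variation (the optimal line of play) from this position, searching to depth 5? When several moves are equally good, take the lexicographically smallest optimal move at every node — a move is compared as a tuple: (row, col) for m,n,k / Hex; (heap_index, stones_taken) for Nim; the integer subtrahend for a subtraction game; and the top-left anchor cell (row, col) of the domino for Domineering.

PV length from [.#.../.#...]: 4 plies

[.#.../.#...] H move#1: H02:-1/.###./.#...*, H03:-1/.#.##/.#..., H12:-1/.#.../.###., H13:-1/.#.../.#.##
[.###./.#...] V move#2: V00:-1/####./##..., V04:+1/.####/.#..#*
[.####/.#..#] H move#3: H12:-1/.####/.####*
[.####/.####] V move#4: V00:+1/#####/#####*
[#####/#####] end (terminal -1, H#5); searched .#.../.#... to 5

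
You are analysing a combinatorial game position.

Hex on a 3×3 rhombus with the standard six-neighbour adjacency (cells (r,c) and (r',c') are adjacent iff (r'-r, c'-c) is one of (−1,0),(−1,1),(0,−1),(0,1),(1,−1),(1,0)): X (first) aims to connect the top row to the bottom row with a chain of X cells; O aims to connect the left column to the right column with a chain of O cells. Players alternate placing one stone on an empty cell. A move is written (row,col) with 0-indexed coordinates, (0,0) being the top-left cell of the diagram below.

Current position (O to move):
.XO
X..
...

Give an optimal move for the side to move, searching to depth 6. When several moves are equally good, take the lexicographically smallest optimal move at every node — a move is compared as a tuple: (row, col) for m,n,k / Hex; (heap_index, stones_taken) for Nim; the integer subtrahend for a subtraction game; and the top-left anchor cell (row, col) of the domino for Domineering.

O's best at [.XO/X../...]: (2,0)

p1 O@[.XO/X../...]: (0,0)[OXO/X../...]-1 (1,1)[.XO/XO./...]-1 (1,2)[.XO/X.O/...]-1 (2,0)[.XO/X../O..]+1* (2,1)[.XO/X../.O.]-1 (2,2)[.XO/X../..O]-1
p2 X@[.XO/X../O..]: (0,0)[XXO/X../O..]-1* (1,1)[.XO/XX./O..]-1 (1,2)[.XO/X.X/O..]-1 (2,1)[.XO/X../OX.]-1 (2,2)[.XO/X../O.X]-1
p3 O@[XXO/X../O..]: (1,1)[XXO/XO./O..]+1* (1,2)[XXO/X.O/O..]+1 (2,1)[XXO/X../OO.]+1 (2,2)[XXO/X../O.O]+1
p4 X@[XXO/XO./O..] terminal -1; root [.XO/X../...] d6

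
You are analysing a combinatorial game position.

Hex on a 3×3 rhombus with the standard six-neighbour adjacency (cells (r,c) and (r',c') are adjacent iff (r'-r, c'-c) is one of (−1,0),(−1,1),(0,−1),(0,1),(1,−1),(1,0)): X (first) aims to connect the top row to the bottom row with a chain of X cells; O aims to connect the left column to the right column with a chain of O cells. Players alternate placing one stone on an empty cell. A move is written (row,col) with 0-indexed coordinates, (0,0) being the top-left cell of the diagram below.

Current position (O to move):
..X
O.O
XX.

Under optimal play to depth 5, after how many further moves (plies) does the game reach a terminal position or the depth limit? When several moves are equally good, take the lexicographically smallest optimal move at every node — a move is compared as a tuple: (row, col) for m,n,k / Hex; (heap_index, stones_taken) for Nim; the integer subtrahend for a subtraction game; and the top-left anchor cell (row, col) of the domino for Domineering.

p1 O@[..X/O.O/XX.]: (0,0)[O.X/O.O/XX.]-1 (0,1)[.OX/O.O/XX.]-1 (1,1)[..X/OOO/XX.]+1* (2,2)[..X/O.O/XXO]-1
p2 X@[..X/OOO/XX.] terminal -1; root [..X/O.O/XX.] d5

PV length from [..X/O.O/XX.]: 1 ply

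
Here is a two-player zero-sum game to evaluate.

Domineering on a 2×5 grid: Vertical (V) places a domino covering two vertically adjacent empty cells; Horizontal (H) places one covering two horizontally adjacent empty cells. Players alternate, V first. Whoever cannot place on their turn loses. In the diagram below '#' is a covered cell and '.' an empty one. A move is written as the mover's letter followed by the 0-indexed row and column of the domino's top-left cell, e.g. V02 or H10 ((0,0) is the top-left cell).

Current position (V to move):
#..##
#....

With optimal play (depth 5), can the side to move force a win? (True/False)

V winning at [#..##/#....]: True

[#..##/#....] V move#1: V01:-1/##.##/##..., V02:+1/#.###/#.#..*
[#.###/#.#..] H move#2: H13:-1/#.###/#.###*
[#.###/#.###] V move#3: V01:+1/#####/#####*
[#####/#####] end (terminal -1, H#4); searched #..##/#.... to 5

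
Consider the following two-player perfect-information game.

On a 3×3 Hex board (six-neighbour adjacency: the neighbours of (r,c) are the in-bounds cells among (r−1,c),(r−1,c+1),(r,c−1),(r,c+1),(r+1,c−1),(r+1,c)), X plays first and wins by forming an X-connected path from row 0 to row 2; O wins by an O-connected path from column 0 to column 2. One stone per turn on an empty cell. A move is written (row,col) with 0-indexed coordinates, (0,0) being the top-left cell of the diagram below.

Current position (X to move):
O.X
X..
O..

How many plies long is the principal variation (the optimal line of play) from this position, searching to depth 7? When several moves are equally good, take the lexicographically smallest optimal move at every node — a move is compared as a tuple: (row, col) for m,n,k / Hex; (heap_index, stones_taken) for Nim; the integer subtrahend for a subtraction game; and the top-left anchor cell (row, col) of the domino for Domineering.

PV length from [O.X/X../O..]: 5 plies

p1 X@[O.X/X../O..]: (0,1)[OXX/X../O..]-1 (1,1)[O.X/XX./O..]-1 (1,2)[O.X/X.X/O..]+1* (2,1)[O.X/X../OX.]+1 (2,2)[O.X/X../O.X]-1
p2 O@[O.X/X.X/O..]: (0,1)[OOX/X.X/O..]-1* (1,1)[O.X/XOX/O..]-1 (2,1)[O.X/X.X/OO.]-1 (2,2)[O.X/X.X/O.O]-1
p3 X@[OOX/X.X/O..]: (1,1)[OOX/XXX/O..]+1* (2,1)[OOX/X.X/OX.]+1 (2,2)[OOX/X.X/O.X]+1
p4 O@[OOX/XXX/O..]: (2,1)[OOX/XXX/OO.]-1* (2,2)[OOX/XXX/O.O]-1
p5 X@[OOX/XXX/OO.]: (2,2)[OOX/XXX/OOX]+1*
p6 O@[OOX/XXX/OOX] terminal -1; root [O.X/X../O..] d7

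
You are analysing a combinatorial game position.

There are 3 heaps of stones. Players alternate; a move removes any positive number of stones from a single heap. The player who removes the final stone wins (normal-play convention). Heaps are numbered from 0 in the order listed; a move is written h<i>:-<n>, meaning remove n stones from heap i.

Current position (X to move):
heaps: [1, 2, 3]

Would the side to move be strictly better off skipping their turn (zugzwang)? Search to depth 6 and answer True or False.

zugzwang((1,2,3), X) = True

ply 1, X at (1,2,3) | h0:-1=-1→(0,2,3)*; h1:-1=-1→(1,1,3); h1:-2=-1→(1,0,3); h2:-1=-1→(1,2,2); h2:-2=-1→(1,2,1); h2:-3=-1→(1,2,0)
ply 2, O at (0,2,3) | h1:-1=-1→(0,1,3); h1:-2=-1→(0,0,3); h2:-1=+1→(0,2,2)*; h2:-2=-1→(0,2,1); h2:-3=-1→(0,2,0)
ply 3, X at (0,2,2) | h1:-1=-1→(0,1,2)*; h1:-2=-1→(0,0,2); h2:-1=-1→(0,2,1); h2:-2=-1→(0,2,0)
ply 4, O at (0,1,2) | h1:-1=-1→(0,0,2); h2:-1=+1→(0,1,1)*; h2:-2=-1→(0,1,0)
ply 5, X at (0,1,1) | h1:-1=-1→(0,0,1)*; h2:-1=-1→(0,1,0)
ply 6, O at (0,0,1) | h2:-1=+1→(0,0,0)*
ply 7: (0,0,0) is terminal -1 (X); from (1,2,3) depth 6
if X skipped the turn, O would face:
~ ply 1, O at (1,2,3) | h0:-1=-1→(0,2,3)*; h1:-1=-1→(1,1,3); h1:-2=-1→(1,0,3); h2:-1=-1→(1,2,2); h2:-2=-1→(1,2,1); h2:-3=-1→(1,2,0)
~ ply 2, X at (0,2,3) | h1:-1=-1→(0,1,3); h1:-2=-1→(0,0,3); h2:-1=+1→(0,2,2)*; h2:-2=-1→(0,2,1); h2:-3=-1→(0,2,0)
~ ply 3, O at (0,2,2) | h1:-1=-1→(0,1,2)*; h1:-2=-1→(0,0,2); h2:-1=-1→(0,2,1); h2:-2=-1→(0,2,0)
~ ply 4, X at (0,1,2) | h1:-1=-1→(0,0,2); h2:-1=+1→(0,1,1)*; h2:-2=-1→(0,1,0)
~ ply 5, O at (0,1,1) | h1:-1=-1→(0,0,1)*; h2:-1=-1→(0,1,0)
~ ply 6, X at (0,0,1) | h2:-1=+1→(0,0,0)*
~ ply 7: (0,0,0) is terminal -1 (O); from (1,2,3) depth 6
compare (X): move=-1 vs pass=+1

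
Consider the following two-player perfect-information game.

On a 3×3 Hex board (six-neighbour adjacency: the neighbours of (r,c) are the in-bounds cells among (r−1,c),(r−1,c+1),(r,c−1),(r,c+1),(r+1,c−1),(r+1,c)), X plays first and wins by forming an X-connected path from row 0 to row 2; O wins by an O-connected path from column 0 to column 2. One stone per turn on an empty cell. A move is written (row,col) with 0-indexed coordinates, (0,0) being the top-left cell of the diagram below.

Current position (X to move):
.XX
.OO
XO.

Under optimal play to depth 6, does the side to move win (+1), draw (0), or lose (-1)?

[.XX/.OO/XO.] X move#1: (0,0):-1/XXX/.OO/XO., (1,0):+1/.XX/XOO/XO.*, (2,2):-1/.XX/.OO/XOX
[.XX/XOO/XO.] end (terminal -1, O#2); searched .XX/.OO/XO. to 6

value(.XX/.OO/XO., X) = +1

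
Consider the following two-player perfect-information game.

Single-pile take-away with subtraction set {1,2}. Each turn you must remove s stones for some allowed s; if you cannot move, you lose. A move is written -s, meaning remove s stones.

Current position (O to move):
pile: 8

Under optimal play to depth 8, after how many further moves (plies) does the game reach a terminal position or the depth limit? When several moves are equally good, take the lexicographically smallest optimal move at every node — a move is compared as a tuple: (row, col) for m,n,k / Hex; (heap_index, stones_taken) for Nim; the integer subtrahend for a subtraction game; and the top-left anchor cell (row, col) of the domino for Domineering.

p1 O@[8]: -1[7]-1 -2[6]+1*
p2 X@[6]: -1[5]-1* -2[4]-1
p3 O@[5]: -1[4]-1 -2[3]+1*
p4 X@[3]: -1[2]-1* -2[1]-1
p5 O@[2]: -1[1]-1 -2[0]+1*
p6 X@[0] terminal -1; root [8] d8

PV length from [8]: 5 plies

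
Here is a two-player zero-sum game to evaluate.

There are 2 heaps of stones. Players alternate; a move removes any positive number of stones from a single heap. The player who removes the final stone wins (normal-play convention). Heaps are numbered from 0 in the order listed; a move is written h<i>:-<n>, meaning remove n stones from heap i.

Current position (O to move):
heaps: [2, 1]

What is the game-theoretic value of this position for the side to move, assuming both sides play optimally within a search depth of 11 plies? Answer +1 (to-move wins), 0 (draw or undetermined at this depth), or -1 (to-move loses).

p1 O@[(2,1)]: h0:-1[(1,1)]+1* h0:-2[(0,1)]-1 h1:-1[(2,0)]-1
p2 X@[(1,1)]: h0:-1[(0,1)]-1* h1:-1[(1,0)]-1
p3 O@[(0,1)]: h1:-1[(0,0)]+1*
p4 X@[(0,0)] terminal -1; root [(2,1)] d11

value((2,1), O) = +1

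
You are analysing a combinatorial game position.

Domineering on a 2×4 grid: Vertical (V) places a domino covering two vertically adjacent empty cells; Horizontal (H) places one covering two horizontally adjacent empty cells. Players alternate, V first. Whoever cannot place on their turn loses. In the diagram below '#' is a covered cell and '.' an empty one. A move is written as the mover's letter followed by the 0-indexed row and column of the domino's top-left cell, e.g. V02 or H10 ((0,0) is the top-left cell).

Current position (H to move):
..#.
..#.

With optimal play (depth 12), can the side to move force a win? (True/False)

p1 H@[..#./..#.]: H00[###./..#.]+1* H10[..#./###.]+1
p2 V@[###./..#.]: V03[####/..##]-1*
p3 H@[####/..##]: H10[####/####]+1*
p4 V@[####/####] terminal -1; root [..#./..#.] d12

H winning at [..#./..#.]: True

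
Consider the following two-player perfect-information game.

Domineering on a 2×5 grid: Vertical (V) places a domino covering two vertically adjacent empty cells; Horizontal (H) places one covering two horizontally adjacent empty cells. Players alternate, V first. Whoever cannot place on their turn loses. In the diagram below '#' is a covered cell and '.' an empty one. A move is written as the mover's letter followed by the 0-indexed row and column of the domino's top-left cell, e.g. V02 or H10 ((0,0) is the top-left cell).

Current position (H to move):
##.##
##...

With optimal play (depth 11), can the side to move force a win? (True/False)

p1 H@[##.##/##...]: H12[##.##/####.]+1* H13[##.##/##.##]-1
p2 V@[##.##/####.] terminal -1; root [##.##/##...] d11

H winning at [##.##/##...]: True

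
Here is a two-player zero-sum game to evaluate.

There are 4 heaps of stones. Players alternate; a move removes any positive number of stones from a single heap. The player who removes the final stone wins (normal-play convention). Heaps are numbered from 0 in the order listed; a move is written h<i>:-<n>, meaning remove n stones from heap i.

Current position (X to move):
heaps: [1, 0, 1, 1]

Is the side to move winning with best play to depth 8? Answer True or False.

X winning at [(1,0,1,1)]: True

ply 1, X at (1,0,1,1) | h0:-1=+1→(0,0,1,1)*; h2:-1=+1→(1,0,0,1); h3:-1=+1→(1,0,1,0)
ply 2, O at (0,0,1,1) | h2:-1=-1→(0,0,0,1)*; h3:-1=-1→(0,0,1,0)
ply 3, X at (0,0,0,1) | h3:-1=+1→(0,0,0,0)*
ply 4: (0,0,0,0) is terminal -1 (O); from (1,0,1,1) depth 8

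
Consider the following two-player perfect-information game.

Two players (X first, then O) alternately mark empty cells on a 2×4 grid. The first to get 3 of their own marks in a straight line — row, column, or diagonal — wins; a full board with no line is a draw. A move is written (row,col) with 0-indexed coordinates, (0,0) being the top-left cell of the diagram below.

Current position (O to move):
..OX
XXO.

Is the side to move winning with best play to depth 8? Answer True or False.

O winning at [..OX/XXO.]: False

[..OX/XXO.] O move#1: (0,0):+0/O.OX/XXO.*, (0,1):+0/.OOX/XXO., (1,3):+0/..OX/XXOO
[O.OX/XXO.] X move#2: (0,1):+0/OXOX/XXO.*, (1,3):-1/O.OX/XXOX
[OXOX/XXO.] O move#3: (1,3):+0/OXOX/XXOO*
[OXOX/XXOO] end (terminal +0, X#4); searched ..OX/XXO. to 8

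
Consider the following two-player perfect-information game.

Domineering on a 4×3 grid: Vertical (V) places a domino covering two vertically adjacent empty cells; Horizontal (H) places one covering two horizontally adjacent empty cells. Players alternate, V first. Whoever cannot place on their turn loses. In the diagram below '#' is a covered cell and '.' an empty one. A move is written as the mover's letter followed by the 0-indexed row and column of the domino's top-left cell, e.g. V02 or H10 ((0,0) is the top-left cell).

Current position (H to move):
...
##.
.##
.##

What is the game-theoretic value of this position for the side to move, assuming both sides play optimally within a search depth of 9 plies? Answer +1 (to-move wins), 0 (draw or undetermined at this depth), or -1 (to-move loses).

value(.../##./.##/.##, H) = -1

ply 1, H at .../##./.##/.## | H00=-1→##./##./.##/.##*; H01=-1→.##/##./.##/.##
ply 2, V at ##./##./.##/.## | V02=+1→###/###/.##/.##*; V20=+1→##./##./###/###
ply 3: ###/###/.##/.## is terminal -1 (H); from .../##./.##/.## depth 9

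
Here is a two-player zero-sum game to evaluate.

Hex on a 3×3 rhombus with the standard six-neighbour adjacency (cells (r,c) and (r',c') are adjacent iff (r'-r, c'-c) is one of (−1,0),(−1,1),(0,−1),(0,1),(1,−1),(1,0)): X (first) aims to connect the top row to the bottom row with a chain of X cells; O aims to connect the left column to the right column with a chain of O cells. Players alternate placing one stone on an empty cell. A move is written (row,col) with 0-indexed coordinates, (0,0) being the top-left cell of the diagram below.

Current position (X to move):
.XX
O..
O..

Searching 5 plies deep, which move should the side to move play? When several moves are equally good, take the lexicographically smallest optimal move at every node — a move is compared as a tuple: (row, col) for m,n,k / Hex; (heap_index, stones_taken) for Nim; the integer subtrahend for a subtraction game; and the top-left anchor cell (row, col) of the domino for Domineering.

X's best at [.XX/O../O..]: (1,2)

ply 1, X at .XX/O../O.. | (0,0)=-1→XXX/O../O..; (1,1)=-1→.XX/OX./O..; (1,2)=+1→.XX/O.X/O..*; (2,1)=+1→.XX/O../OX.; (2,2)=-1→.XX/O../O.X
ply 2, O at .XX/O.X/O.. | (0,0)=-1→OXX/O.X/O..*; (1,1)=-1→.XX/OOX/O..; (2,1)=-1→.XX/O.X/OO.; (2,2)=-1→.XX/O.X/O.O
ply 3, X at OXX/O.X/O.. | (1,1)=+1→OXX/OXX/O..*; (2,1)=+1→OXX/O.X/OX.; (2,2)=+1→OXX/O.X/O.X
ply 4, O at OXX/OXX/O.. | (2,1)=-1→OXX/OXX/OO.*; (2,2)=-1→OXX/OXX/O.O
ply 5, X at OXX/OXX/OO. | (2,2)=+1→OXX/OXX/OOX*
ply 6: OXX/OXX/OOX is terminal -1 (O); from .XX/O../O.. depth 5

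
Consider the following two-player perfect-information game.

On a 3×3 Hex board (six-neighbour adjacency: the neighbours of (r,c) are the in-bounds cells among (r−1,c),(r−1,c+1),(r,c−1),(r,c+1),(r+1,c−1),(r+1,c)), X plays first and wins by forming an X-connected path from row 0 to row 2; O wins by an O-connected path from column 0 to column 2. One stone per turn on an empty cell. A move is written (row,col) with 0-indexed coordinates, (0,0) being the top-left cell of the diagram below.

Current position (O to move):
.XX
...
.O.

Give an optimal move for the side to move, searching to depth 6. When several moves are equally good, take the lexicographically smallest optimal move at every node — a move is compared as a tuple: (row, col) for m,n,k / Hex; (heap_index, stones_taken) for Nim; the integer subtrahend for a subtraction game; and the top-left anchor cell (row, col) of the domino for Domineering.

[.XX/.../.O.] O move#1: (0,0):-1/OXX/.../.O., (1,0):+1/.XX/O../.O.*, (1,1):+1/.XX/.O./.O., (1,2):-1/.XX/..O/.O., (2,0):+1/.XX/.../OO., (2,2):-1/.XX/.../.OO
[.XX/O../.O.] X move#2: (0,0):-1/XXX/O../.O.*, (1,1):-1/.XX/OX./.O., (1,2):-1/.XX/O.X/.O., (2,0):-1/.XX/O../XO., (2,2):-1/.XX/O../.OX
[XXX/O../.O.] O move#3: (1,1):+1/XXX/OO./.O.*, (1,2):+1/XXX/O.O/.O., (2,0):+1/XXX/O../OO., (2,2):+1/XXX/O../.OO
[XXX/OO./.O.] X move#4: (1,2):-1/XXX/OOX/.O.*, (2,0):-1/XXX/OO./XO., (2,2):-1/XXX/OO./.OX
[XXX/OOX/.O.] O move#5: (2,0):-1/XXX/OOX/OO., (2,2):+1/XXX/OOX/.OO*
[XXX/OOX/.OO] end (terminal -1, X#6); searched .XX/.../.O. to 6

O's best at [.XX/.../.O.]: (1,0)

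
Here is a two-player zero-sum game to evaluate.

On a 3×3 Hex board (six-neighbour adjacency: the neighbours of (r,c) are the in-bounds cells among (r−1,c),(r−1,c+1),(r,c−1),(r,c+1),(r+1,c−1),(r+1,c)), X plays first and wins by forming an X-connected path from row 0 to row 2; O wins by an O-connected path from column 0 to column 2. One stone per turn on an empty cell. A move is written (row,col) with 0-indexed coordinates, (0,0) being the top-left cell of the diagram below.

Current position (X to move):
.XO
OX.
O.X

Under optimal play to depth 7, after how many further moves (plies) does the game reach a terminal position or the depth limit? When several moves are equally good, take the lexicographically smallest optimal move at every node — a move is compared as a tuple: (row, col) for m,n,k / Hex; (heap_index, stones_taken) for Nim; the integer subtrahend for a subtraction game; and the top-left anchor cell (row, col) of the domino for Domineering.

ply 1, X at .XO/OX./O.X | (0,0)=+1→XXO/OX./O.X*; (1,2)=+1→.XO/OXX/O.X; (2,1)=+1→.XO/OX./OXX
ply 2, O at XXO/OX./O.X | (1,2)=-1→XXO/OXO/O.X*; (2,1)=-1→XXO/OX./OOX
ply 3, X at XXO/OXO/O.X | (2,1)=+1→XXO/OXO/OXX*
ply 4: XXO/OXO/OXX is terminal -1 (O); from .XO/OX./O.X depth 7

PV length from [.XO/OX./O.X]: 3 plies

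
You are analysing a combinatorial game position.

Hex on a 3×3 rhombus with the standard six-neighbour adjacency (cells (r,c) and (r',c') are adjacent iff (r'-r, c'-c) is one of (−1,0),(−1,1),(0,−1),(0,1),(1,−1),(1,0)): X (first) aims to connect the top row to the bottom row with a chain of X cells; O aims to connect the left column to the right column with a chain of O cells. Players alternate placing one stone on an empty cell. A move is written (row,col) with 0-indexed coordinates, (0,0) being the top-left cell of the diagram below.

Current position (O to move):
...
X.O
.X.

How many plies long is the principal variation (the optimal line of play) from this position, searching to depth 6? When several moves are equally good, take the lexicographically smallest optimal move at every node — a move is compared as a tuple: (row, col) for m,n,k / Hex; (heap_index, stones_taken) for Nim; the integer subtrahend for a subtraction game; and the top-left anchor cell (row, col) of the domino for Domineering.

ply 1, O at .../X.O/.X. | (0,0)=-1→O../X.O/.X.*; (0,1)=-1→.O./X.O/.X.; (0,2)=-1→..O/X.O/.X.; (1,1)=-1→.../XOO/.X.; (2,0)=-1→.../X.O/OX.; (2,2)=-1→.../X.O/.XO
ply 2, X at O../X.O/.X. | (0,1)=+1→OX./X.O/.X.*; (0,2)=-1→O.X/X.O/.X.; (1,1)=+1→O../XXO/.X.; (2,0)=-1→O../X.O/XX.; (2,2)=-1→O../X.O/.XX
ply 3, O at OX./X.O/.X. | (0,2)=-1→OXO/X.O/.X.*; (1,1)=-1→OX./XOO/.X.; (2,0)=-1→OX./X.O/OX.; (2,2)=-1→OX./X.O/.XO
ply 4, X at OXO/X.O/.X. | (1,1)=+1→OXO/XXO/.X.*; (2,0)=+1→OXO/X.O/XX.; (2,2)=+1→OXO/X.O/.XX
ply 5: OXO/XXO/.X. is terminal -1 (O); from .../X.O/.X. depth 6

PV length from [.../X.O/.X.]: 4 plies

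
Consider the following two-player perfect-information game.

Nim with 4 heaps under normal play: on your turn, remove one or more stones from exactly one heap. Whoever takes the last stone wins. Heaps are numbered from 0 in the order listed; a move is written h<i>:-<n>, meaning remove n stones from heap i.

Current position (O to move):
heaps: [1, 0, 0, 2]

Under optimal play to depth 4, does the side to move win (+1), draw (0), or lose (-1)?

[(1,0,0,2)] O move#1: h0:-1:-1/(0,0,0,2), h3:-1:+1/(1,0,0,1)*, h3:-2:-1/(1,0,0,0)
[(1,0,0,1)] X move#2: h0:-1:-1/(0,0,0,1)*, h3:-1:-1/(1,0,0,0)
[(0,0,0,1)] O move#3: h3:-1:+1/(0,0,0,0)*
[(0,0,0,0)] end (terminal -1, X#4); searched (1,0,0,2) to 4

value((1,0,0,2), O) = +1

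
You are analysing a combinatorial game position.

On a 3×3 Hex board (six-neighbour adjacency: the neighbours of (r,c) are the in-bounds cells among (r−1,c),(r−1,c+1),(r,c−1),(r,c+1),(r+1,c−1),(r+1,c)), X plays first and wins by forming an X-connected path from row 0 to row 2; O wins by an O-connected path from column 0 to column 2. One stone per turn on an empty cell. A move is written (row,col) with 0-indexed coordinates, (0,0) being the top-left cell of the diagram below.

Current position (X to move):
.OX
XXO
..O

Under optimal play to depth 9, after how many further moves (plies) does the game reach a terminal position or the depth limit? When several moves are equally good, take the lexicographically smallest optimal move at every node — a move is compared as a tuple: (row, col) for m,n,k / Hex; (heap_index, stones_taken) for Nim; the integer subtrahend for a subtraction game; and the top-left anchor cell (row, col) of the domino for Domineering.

PV length from [.OX/XXO/..O]: 3 plies

ply 1, X at .OX/XXO/..O | (0,0)=+1→XOX/XXO/..O*; (2,0)=+1→.OX/XXO/X.O; (2,1)=+1→.OX/XXO/.XO
ply 2, O at XOX/XXO/..O | (2,0)=-1→XOX/XXO/O.O*; (2,1)=-1→XOX/XXO/.OO
ply 3, X at XOX/XXO/O.O | (2,1)=+1→XOX/XXO/OXO*
ply 4: XOX/XXO/OXO is terminal -1 (O); from .OX/XXO/..O depth 9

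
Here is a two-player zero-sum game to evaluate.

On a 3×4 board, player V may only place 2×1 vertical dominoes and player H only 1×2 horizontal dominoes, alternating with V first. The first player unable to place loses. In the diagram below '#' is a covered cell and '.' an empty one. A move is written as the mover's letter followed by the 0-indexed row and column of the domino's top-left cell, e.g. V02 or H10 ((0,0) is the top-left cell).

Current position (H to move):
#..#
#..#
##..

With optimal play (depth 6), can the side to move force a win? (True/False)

H winning at [#..#/#..#/##..]: True

[#..#/#..#/##..] H move#1: H01:-1/####/#..#/##.., H11:+1/#..#/####/##..*, H22:-1/#..#/#..#/####
[#..#/####/##..] end (terminal -1, V#2); searched #..#/#..#/##.. to 6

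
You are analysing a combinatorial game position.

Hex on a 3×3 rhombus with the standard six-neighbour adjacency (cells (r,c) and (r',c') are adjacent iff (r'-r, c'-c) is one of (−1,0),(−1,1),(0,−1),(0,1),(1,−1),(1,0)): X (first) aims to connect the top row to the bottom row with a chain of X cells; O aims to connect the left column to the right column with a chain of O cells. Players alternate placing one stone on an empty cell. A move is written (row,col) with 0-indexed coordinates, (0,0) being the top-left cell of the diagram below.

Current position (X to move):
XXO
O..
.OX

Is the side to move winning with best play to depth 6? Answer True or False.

X winning at [XXO/O../.OX]: True

p1 X@[XXO/O../.OX]: (1,1)[XXO/OX./.OX]+1* (1,2)[XXO/O.X/.OX]-1 (2,0)[XXO/O../XOX]-1
p2 O@[XXO/OX./.OX]: (1,2)[XXO/OXO/.OX]-1* (2,0)[XXO/OX./OOX]-1
p3 X@[XXO/OXO/.OX]: (2,0)[XXO/OXO/XOX]+1*
p4 O@[XXO/OXO/XOX] terminal -1; root [XXO/O../.OX] d6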